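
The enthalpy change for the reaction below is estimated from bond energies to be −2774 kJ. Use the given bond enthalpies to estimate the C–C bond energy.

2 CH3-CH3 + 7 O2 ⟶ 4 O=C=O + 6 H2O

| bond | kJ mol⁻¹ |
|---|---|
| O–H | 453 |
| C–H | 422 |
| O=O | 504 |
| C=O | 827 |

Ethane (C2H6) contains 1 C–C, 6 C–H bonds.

D(C–C) ≈ 343 kJ/mol

Let D be the C–C bond energy.
Σ(broken) = 2×D + 12×422 + 7×504 = 8592 + 2D
Σ(formed) = 8×827 + 12×453 = 12052
ΔH = Σ(broken) − Σ(formed) = (8592 + 2D) − (12052) = −3460 + 2D
Setting this equal to −2774 kJ gives 2D = 686, so D = 343 kJ/mol.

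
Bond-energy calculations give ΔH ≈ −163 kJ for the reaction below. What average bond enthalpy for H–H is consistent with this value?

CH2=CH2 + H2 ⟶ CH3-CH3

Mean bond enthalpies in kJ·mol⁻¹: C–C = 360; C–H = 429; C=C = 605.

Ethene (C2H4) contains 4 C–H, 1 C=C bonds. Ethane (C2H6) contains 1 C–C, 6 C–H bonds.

Let D be the H–H bond energy.
Σ(broken) = 4×429 + 1×605 + 1×D = 2321 + D
Σ(formed) = 1×360 + 6×429 = 2934
ΔH = Σ(broken) − Σ(formed) = (2321 + D) − (2934) = −613 + D
Setting this equal to −163 kJ gives D = 450 kJ/mol.

D(H–H) ≈ 450 kJ/mol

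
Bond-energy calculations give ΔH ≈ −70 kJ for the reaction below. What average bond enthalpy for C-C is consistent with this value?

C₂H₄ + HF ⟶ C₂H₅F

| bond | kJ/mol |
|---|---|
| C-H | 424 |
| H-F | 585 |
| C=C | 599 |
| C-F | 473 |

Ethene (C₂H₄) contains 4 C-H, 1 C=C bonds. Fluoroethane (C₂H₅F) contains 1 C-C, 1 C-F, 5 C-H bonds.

Let D be the C-C bond energy.
Σ(broken) = 4×424 + 1×599 + 1×585 = 2880
Σ(formed) = 1×D + 1×473 + 5×424 = 2593 + D
ΔH = Σ(broken) − Σ(formed) = (2880) − (2593 + D) = +287 − D
Setting this equal to −70 kJ gives D = 357 kJ/mol.

D(C-C) ≈ 357 kJ/mol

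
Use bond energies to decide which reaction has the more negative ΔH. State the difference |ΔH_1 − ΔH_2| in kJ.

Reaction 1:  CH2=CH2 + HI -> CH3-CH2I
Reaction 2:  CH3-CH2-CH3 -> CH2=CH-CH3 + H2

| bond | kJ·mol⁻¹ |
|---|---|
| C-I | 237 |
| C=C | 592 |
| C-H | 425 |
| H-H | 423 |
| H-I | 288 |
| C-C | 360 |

Reaction 1, by 337 kJ

Reaction 1:
  Bonds broken (reactants):
    C-H: 4 × 425 = 1700
    C=C: 1 × 592 = 592
    H-I: 1 × 288 = 288
    Σ(broken) = 2580 kJ
  Bonds formed (products):
    C-C: 1 × 360 = 360
    C-H: 5 × 425 = 2125
    C-I: 1 × 237 = 237
    Σ(formed) = 2722 kJ
  ΔH_1 = 2580 − 2722 = −142 kJ
Reaction 2:
  Bonds broken (reactants):
    C-C: 2 × 360 = 720
    C-H: 8 × 425 = 3400
    Σ(broken) = 4120 kJ
  Bonds formed (products):
    C-C: 1 × 360 = 360
    C-H: 6 × 425 = 2550
    C=C: 1 × 592 = 592
    H-H: 1 × 423 = 423
    Σ(formed) = 3925 kJ
  ΔH_2 = 4120 − 3925 = +195 kJ
ΔH_1 − ΔH_2 = −337 kJ, so reaction 1 has the more negative ΔH; |ΔH_1 − ΔH_2| = 337 kJ.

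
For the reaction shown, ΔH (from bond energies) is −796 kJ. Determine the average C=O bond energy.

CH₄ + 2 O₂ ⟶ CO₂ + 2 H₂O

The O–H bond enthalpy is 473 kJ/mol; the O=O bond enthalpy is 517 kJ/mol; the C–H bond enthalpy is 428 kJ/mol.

Let D be the C=O bond energy.
Σ(broken) = 4×428 + 2×517 = 2746
Σ(formed) = 2×D + 4×473 = 1892 + 2D
ΔH = Σ(broken) − Σ(formed) = (2746) − (1892 + 2D) = +854 − 2D
Setting this equal to −796 kJ gives 2D = 1650, so D = 825 kJ/mol.

D(C=O) ≈ 825 kJ/mol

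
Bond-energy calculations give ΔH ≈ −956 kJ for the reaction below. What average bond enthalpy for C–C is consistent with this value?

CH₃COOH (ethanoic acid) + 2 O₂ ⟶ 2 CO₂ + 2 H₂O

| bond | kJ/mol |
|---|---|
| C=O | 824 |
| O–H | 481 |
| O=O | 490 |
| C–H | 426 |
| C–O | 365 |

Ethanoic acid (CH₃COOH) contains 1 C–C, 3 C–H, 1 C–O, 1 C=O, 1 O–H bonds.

D(C–C) ≈ 336 kJ/mol

Let D be the C–C bond energy.
Σ(broken) = 1×D + 3×426 + 1×365 + 1×824 + 1×481 + 2×490 = 3928 + D
Σ(formed) = 4×824 + 4×481 = 5220
ΔH = Σ(broken) − Σ(formed) = (3928 + D) − (5220) = −1292 + D
Setting this equal to −956 kJ gives D = 336 kJ/mol.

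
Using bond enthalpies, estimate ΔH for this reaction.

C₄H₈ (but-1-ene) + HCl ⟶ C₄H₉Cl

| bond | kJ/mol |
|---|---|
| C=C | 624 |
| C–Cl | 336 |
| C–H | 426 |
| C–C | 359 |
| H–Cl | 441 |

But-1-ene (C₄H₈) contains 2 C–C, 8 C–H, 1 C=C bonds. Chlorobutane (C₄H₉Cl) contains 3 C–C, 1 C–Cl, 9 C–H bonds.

ΔH ≈ −56 kJ

Bonds broken (reactants):
  C–C: 2 × 359 = 718
  C–H: 8 × 426 = 3408
  C=C: 1 × 624 = 624
  H–Cl: 1 × 441 = 441
  Σ(broken) = 5191 kJ
Bonds formed (products):
  C–C: 3 × 359 = 1077
  C–Cl: 1 × 336 = 336
  C–H: 9 × 426 = 3834
  Σ(formed) = 5247 kJ
ΔH = Σ(broken) − Σ(formed) = 5191 − 5247 = −56 kJ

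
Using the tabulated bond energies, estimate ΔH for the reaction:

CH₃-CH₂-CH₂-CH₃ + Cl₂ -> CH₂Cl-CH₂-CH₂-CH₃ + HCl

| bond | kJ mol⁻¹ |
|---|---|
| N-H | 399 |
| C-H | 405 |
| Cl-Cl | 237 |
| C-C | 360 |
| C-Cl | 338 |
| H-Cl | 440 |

Bonds broken (reactants):
  C-C: 3 × 360 = 1080
  C-H: 10 × 405 = 4050
  Cl-Cl: 1 × 237 = 237
  Σ(broken) = 5367 kJ
Bonds formed (products):
  C-C: 3 × 360 = 1080
  C-Cl: 1 × 338 = 338
  C-H: 9 × 405 = 3645
  H-Cl: 1 × 440 = 440
  Σ(formed) = 5503 kJ
ΔH = Σ(broken) − Σ(formed) = 5367 − 5503 = −136 kJ

ΔH ≈ −136 kJ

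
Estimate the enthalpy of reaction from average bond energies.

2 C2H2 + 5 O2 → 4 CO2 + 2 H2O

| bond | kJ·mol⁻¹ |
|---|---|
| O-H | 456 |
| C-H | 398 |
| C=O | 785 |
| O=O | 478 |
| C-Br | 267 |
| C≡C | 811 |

Bonds broken (reactants):
  C≡C: 2 × 811 = 1622
  C-H: 4 × 398 = 1592
  O=O: 5 × 478 = 2390
  Σ(broken) = 5604 kJ
Bonds formed (products):
  C=O: 8 × 785 = 6280
  O-H: 4 × 456 = 1824
  Σ(formed) = 8104 kJ
ΔH = Σ(broken) − Σ(formed) = 5604 − 8104 = −2500 kJ

ΔH ≈ −2500 kJ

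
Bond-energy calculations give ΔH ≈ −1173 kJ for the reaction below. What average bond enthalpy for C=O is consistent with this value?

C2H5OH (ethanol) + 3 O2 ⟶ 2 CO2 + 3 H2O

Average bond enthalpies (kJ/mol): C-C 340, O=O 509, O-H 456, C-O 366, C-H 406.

D(C=O) ≈ 789 kJ/mol

Let D be the C=O bond energy.
Σ(broken) = 1×340 + 5×406 + 1×366 + 1×456 + 3×509 = 4719
Σ(formed) = 4×D + 6×456 = 2736 + 4D
ΔH = Σ(broken) − Σ(formed) = (4719) − (2736 + 4D) = +1983 − 4D
Setting this equal to −1173 kJ gives 4D = 3156, so D = 789 kJ/mol.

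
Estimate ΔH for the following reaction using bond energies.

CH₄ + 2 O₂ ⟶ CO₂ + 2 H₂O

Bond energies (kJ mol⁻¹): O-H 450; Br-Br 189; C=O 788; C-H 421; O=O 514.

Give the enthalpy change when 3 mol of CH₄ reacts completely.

ΔH = −1992 kJ

Bonds broken (reactants):
  C-H: 4 × 421 = 1684
  O=O: 2 × 514 = 1028
  Σ(broken) = 2712 kJ
Bonds formed (products):
  C=O: 2 × 788 = 1576
  O-H: 4 × 450 = 1800
  Σ(formed) = 3376 kJ
ΔH = Σ(broken) − Σ(formed) = 2712 − 3376 = −664 kJ
For 3× the reaction as written: 3 × (−664) = −1992 kJ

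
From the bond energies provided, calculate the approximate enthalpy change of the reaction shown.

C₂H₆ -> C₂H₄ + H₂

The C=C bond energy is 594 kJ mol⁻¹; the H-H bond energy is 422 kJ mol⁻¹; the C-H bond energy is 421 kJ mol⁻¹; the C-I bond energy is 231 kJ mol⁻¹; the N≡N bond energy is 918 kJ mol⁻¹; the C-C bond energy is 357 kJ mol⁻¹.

Bonds broken (reactants):
  C-C: 1 × 357 = 357
  C-H: 6 × 421 = 2526
  Σ(broken) = 2883 kJ
Bonds formed (products):
  C-H: 4 × 421 = 1684
  C=C: 1 × 594 = 594
  H-H: 1 × 422 = 422
  Σ(formed) = 2700 kJ
ΔH = Σ(broken) − Σ(formed) = 2883 − 2700 = +183 kJ

ΔH ≈ +183 kJ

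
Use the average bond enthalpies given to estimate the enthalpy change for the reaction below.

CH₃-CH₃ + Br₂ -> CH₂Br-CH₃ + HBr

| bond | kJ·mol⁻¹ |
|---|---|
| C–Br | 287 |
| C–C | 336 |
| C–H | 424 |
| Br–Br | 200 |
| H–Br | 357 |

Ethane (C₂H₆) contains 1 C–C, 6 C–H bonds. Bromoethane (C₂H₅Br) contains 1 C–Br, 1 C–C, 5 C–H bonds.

Bonds broken (reactants):
  Br–Br: 1 × 200 = 200
  C–C: 1 × 336 = 336
  C–H: 6 × 424 = 2544
  Σ(broken) = 3080 kJ
Bonds formed (products):
  C–Br: 1 × 287 = 287
  C–C: 1 × 336 = 336
  C–H: 5 × 424 = 2120
  H–Br: 1 × 357 = 357
  Σ(formed) = 3100 kJ
ΔH = Σ(broken) − Σ(formed) = 3080 − 3100 = −20 kJ

ΔH ≈ −20 kJ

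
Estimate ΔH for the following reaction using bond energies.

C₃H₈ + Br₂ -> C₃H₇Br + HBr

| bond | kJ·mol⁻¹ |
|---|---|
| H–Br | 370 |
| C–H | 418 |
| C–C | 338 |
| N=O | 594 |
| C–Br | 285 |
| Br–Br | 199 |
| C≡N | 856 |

Bonds broken (reactants):
  Br–Br: 1 × 199 = 199
  C–C: 2 × 338 = 676
  C–H: 8 × 418 = 3344
  Σ(broken) = 4219 kJ
Bonds formed (products):
  C–Br: 1 × 285 = 285
  C–C: 2 × 338 = 676
  C–H: 7 × 418 = 2926
  H–Br: 1 × 370 = 370
  Σ(formed) = 4257 kJ
ΔH = Σ(broken) − Σ(formed) = 4219 − 4257 = −38 kJ

ΔH ≈ −38 kJ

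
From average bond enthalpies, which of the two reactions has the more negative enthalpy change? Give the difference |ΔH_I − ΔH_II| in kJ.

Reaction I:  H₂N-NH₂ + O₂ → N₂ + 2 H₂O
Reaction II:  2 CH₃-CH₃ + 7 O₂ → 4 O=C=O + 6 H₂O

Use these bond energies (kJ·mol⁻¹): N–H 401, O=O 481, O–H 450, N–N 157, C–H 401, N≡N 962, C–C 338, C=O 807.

Reaction II, by 2481 kJ

Reaction I:
  Bonds broken (reactants):
    N–H: 4 × 401 = 1604
    N–N: 1 × 157 = 157
    O=O: 1 × 481 = 481
    Σ(broken) = 2242 kJ
  Bonds formed (products):
    N≡N: 1 × 962 = 962
    O–H: 4 × 450 = 1800
    Σ(formed) = 2762 kJ
  ΔH_I = 2242 − 2762 = −520 kJ
Reaction II:
  Bonds broken (reactants):
    C–C: 2 × 338 = 676
    C–H: 12 × 401 = 4812
    O=O: 7 × 481 = 3367
    Σ(broken) = 8855 kJ
  Bonds formed (products):
    C=O: 8 × 807 = 6456
    O–H: 12 × 450 = 5400
    Σ(formed) = 11856 kJ
  ΔH_II = 8855 − 11856 = −3001 kJ
ΔH_I − ΔH_II = +2481 kJ, so reaction II has the more negative ΔH; |ΔH_I − ΔH_II| = 2481 kJ.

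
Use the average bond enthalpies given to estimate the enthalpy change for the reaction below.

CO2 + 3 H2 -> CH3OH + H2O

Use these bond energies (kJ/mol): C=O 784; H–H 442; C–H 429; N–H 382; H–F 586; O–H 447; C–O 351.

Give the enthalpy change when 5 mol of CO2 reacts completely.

ΔH = −425 kJ

Bonds broken (reactants):
  C=O: 2 × 784 = 1568
  H–H: 3 × 442 = 1326
  Σ(broken) = 2894 kJ
Bonds formed (products):
  C–H: 3 × 429 = 1287
  C–O: 1 × 351 = 351
  O–H: 3 × 447 = 1341
  Σ(formed) = 2979 kJ
ΔH = Σ(broken) − Σ(formed) = 2894 − 2979 = −85 kJ
For 5× the reaction as written: 5 × (−85) = −425 kJ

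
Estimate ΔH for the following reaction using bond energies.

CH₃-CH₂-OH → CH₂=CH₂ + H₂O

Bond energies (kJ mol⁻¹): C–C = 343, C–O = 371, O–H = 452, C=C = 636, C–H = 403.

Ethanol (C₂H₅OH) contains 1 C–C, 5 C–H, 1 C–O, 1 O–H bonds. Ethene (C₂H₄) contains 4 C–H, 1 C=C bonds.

Bonds broken (reactants):
  C–C: 1 × 343 = 343
  C–H: 5 × 403 = 2015
  C–O: 1 × 371 = 371
  O–H: 1 × 452 = 452
  Σ(broken) = 3181 kJ
Bonds formed (products):
  C–H: 4 × 403 = 1612
  C=C: 1 × 636 = 636
  O–H: 2 × 452 = 904
  Σ(formed) = 3152 kJ
ΔH = Σ(broken) − Σ(formed) = 3181 − 3152 = +29 kJ

ΔH ≈ +29 kJ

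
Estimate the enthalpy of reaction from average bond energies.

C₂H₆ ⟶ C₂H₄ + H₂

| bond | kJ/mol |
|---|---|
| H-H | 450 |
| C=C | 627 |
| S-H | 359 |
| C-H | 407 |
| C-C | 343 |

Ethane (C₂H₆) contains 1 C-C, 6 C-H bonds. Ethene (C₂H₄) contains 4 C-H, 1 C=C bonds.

Bonds broken (reactants):
  C-C: 1 × 343 = 343
  C-H: 6 × 407 = 2442
  Σ(broken) = 2785 kJ
Bonds formed (products):
  C-H: 4 × 407 = 1628
  C=C: 1 × 627 = 627
  H-H: 1 × 450 = 450
  Σ(formed) = 2705 kJ
ΔH = Σ(broken) − Σ(formed) = 2785 − 2705 = +80 kJ

ΔH ≈ +80 kJ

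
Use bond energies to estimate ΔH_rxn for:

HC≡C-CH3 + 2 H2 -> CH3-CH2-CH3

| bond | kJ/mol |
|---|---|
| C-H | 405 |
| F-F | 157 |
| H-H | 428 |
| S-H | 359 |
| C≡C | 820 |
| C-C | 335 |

Bonds broken (reactants):
  C≡C: 1 × 820 = 820
  C-C: 1 × 335 = 335
  C-H: 4 × 405 = 1620
  H-H: 2 × 428 = 856
  Σ(broken) = 3631 kJ
Bonds formed (products):
  C-C: 2 × 335 = 670
  C-H: 8 × 405 = 3240
  Σ(formed) = 3910 kJ
ΔH = Σ(broken) − Σ(formed) = 3631 − 3910 = −279 kJ

ΔH ≈ −279 kJ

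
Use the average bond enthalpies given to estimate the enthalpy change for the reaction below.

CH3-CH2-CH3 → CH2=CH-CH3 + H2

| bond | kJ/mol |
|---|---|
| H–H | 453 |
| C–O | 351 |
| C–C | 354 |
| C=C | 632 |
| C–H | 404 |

ΔH ≈ +77 kJ

Bonds broken (reactants):
  C–C: 2 × 354 = 708
  C–H: 8 × 404 = 3232
  Σ(broken) = 3940 kJ
Bonds formed (products):
  C–C: 1 × 354 = 354
  C–H: 6 × 404 = 2424
  C=C: 1 × 632 = 632
  H–H: 1 × 453 = 453
  Σ(formed) = 3863 kJ
ΔH = Σ(broken) − Σ(formed) = 3940 − 3863 = +77 kJ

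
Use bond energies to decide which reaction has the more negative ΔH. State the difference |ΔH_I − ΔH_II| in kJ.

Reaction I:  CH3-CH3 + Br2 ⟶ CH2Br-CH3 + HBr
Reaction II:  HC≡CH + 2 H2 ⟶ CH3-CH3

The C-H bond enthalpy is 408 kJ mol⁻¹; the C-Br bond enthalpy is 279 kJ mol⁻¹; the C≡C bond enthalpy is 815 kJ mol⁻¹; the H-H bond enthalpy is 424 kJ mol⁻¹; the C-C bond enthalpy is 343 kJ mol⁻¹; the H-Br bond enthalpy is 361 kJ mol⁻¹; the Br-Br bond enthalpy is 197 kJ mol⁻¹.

Reaction II, by 277 kJ

Reaction I:
  Bonds broken (reactants):
    Br-Br: 1 × 197 = 197
    C-C: 1 × 343 = 343
    C-H: 6 × 408 = 2448
    Σ(broken) = 2988 kJ
  Bonds formed (products):
    C-Br: 1 × 279 = 279
    C-C: 1 × 343 = 343
    C-H: 5 × 408 = 2040
    H-Br: 1 × 361 = 361
    Σ(formed) = 3023 kJ
  ΔH_I = 2988 − 3023 = −35 kJ
Reaction II:
  Bonds broken (reactants):
    C≡C: 1 × 815 = 815
    C-H: 2 × 408 = 816
    H-H: 2 × 424 = 848
    Σ(broken) = 2479 kJ
  Bonds formed (products):
    C-C: 1 × 343 = 343
    C-H: 6 × 408 = 2448
    Σ(formed) = 2791 kJ
  ΔH_II = 2479 − 2791 = −312 kJ
ΔH_I − ΔH_II = +277 kJ, so reaction II has the more negative ΔH; |ΔH_I − ΔH_II| = 277 kJ.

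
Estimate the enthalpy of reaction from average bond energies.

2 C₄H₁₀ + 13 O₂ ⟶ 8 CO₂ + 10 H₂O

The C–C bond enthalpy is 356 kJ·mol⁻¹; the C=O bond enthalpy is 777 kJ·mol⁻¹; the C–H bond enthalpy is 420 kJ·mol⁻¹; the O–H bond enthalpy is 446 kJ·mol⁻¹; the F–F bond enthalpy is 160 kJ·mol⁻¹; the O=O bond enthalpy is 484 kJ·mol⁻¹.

ΔH ≈ −4524 kJ

Bonds broken (reactants):
  C–C: 6 × 356 = 2136
  C–H: 20 × 420 = 8400
  O=O: 13 × 484 = 6292
  Σ(broken) = 16828 kJ
Bonds formed (products):
  C=O: 16 × 777 = 12432
  O–H: 20 × 446 = 8920
  Σ(formed) = 21352 kJ
ΔH = Σ(broken) − Σ(formed) = 16828 − 21352 = −4524 kJ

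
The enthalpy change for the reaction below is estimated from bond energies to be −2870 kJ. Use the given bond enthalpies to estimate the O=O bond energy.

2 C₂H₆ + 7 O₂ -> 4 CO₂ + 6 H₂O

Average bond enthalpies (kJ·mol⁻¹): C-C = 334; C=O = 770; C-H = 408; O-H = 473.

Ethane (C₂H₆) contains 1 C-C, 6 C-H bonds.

D(O=O) ≈ 486 kJ/mol

Let D be the O=O bond energy.
Σ(broken) = 2×334 + 12×408 + 7×D = 5564 + 7D
Σ(formed) = 8×770 + 12×473 = 11836
ΔH = Σ(broken) − Σ(formed) = (5564 + 7D) − (11836) = −6272 + 7D
Setting this equal to −2870 kJ gives 7D = 3402, so D = 486 kJ/mol.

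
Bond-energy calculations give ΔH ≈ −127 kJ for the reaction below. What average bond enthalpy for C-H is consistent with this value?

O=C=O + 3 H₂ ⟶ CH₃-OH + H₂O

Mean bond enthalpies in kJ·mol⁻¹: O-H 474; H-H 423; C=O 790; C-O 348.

Let D be the C-H bond energy.
Σ(broken) = 2×790 + 3×423 = 2849
Σ(formed) = 3×D + 1×348 + 3×474 = 1770 + 3D
ΔH = Σ(broken) − Σ(formed) = (2849) − (1770 + 3D) = +1079 − 3D
Setting this equal to −127 kJ gives 3D = 1206, so D = 402 kJ/mol.

D(C-H) ≈ 402 kJ/mol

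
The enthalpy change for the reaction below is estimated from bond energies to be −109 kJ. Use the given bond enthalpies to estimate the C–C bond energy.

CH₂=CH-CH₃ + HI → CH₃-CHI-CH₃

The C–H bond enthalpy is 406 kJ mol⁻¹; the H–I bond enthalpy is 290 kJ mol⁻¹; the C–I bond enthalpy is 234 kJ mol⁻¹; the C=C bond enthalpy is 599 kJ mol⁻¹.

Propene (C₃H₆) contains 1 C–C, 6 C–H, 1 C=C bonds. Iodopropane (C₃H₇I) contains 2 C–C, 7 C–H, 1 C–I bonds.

D(C–C) ≈ 358 kJ/mol

Let D be the C–C bond energy.
Σ(broken) = 1×D + 6×406 + 1×599 + 1×290 = 3325 + D
Σ(formed) = 2×D + 7×406 + 1×234 = 3076 + 2D
ΔH = Σ(broken) − Σ(formed) = (3325 + D) − (3076 + 2D) = +249 − D
Setting this equal to −109 kJ gives D = 358 kJ/mol.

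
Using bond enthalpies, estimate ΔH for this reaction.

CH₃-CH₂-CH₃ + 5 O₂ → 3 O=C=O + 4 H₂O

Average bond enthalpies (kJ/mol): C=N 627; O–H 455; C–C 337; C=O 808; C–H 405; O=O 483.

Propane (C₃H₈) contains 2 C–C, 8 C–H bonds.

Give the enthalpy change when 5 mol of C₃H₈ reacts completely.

Bonds broken (reactants):
  C–C: 2 × 337 = 674
  C–H: 8 × 405 = 3240
  O=O: 5 × 483 = 2415
  Σ(broken) = 6329 kJ
Bonds formed (products):
  C=O: 6 × 808 = 4848
  O–H: 8 × 455 = 3640
  Σ(formed) = 8488 kJ
ΔH = Σ(broken) − Σ(formed) = 6329 − 8488 = −2159 kJ
For 5× the reaction as written: 5 × (−2159) = −10795 kJ

ΔH = −10795 kJ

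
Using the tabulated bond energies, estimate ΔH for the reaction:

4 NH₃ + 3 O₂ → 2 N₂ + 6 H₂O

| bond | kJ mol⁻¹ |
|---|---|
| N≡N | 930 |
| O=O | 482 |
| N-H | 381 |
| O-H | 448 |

ΔH ≈ −1218 kJ

Bonds broken (reactants):
  N-H: 12 × 381 = 4572
  O=O: 3 × 482 = 1446
  Σ(broken) = 6018 kJ
Bonds formed (products):
  N≡N: 2 × 930 = 1860
  O-H: 12 × 448 = 5376
  Σ(formed) = 7236 kJ
ΔH = Σ(broken) − Σ(formed) = 6018 − 7236 = −1218 kJ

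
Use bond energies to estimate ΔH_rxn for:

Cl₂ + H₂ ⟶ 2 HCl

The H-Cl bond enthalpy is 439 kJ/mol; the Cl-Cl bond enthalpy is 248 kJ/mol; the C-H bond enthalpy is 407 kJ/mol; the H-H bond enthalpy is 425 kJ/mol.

ΔH ≈ −205 kJ

Bonds broken (reactants):
  Cl-Cl: 1 × 248 = 248
  H-H: 1 × 425 = 425
  Σ(broken) = 673 kJ
Bonds formed (products):
  H-Cl: 2 × 439 = 878
  Σ(formed) = 878 kJ
ΔH = Σ(broken) − Σ(formed) = 673 − 878 = −205 kJ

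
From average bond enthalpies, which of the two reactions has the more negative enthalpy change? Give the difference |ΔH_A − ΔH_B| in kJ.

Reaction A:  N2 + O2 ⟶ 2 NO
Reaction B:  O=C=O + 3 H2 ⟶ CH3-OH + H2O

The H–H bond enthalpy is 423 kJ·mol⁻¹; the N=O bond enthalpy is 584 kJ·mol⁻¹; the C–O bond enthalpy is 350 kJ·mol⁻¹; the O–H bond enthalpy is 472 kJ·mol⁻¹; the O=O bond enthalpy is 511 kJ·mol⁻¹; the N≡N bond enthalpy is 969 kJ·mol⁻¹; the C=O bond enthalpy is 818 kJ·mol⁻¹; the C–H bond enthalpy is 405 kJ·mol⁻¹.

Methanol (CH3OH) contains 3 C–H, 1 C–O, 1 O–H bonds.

Reaction B, by 388 kJ

Reaction A:
  Bonds broken (reactants):
    N≡N: 1 × 969 = 969
    O=O: 1 × 511 = 511
    Σ(broken) = 1480 kJ
  Bonds formed (products):
    N=O: 2 × 584 = 1168
    Σ(formed) = 1168 kJ
  ΔH_A = 1480 − 1168 = +312 kJ
Reaction B:
  Bonds broken (reactants):
    C=O: 2 × 818 = 1636
    H–H: 3 × 423 = 1269
    Σ(broken) = 2905 kJ
  Bonds formed (products):
    C–H: 3 × 405 = 1215
    C–O: 1 × 350 = 350
    O–H: 3 × 472 = 1416
    Σ(formed) = 2981 kJ
  ΔH_B = 2905 − 2981 = −76 kJ
ΔH_A − ΔH_B = +388 kJ, so reaction B has the more negative ΔH; |ΔH_A − ΔH_B| = 388 kJ.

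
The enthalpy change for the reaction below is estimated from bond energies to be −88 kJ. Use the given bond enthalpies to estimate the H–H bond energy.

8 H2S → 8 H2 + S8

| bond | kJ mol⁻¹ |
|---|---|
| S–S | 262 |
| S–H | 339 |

Let D be the H–H bond energy.
Σ(broken) = 16×339 = 5424
Σ(formed) = 8×D + 8×262 = 2096 + 8D
ΔH = Σ(broken) − Σ(formed) = (5424) − (2096 + 8D) = +3328 − 8D
Setting this equal to −88 kJ gives 8D = 3416, so D = 427 kJ/mol.

D(H–H) ≈ 427 kJ/mol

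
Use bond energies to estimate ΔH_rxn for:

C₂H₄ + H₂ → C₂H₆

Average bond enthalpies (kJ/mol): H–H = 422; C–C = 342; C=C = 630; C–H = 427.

ΔH ≈ −144 kJ

Bonds broken (reactants):
  C–H: 4 × 427 = 1708
  C=C: 1 × 630 = 630
  H–H: 1 × 422 = 422
  Σ(broken) = 2760 kJ
Bonds formed (products):
  C–C: 1 × 342 = 342
  C–H: 6 × 427 = 2562
  Σ(formed) = 2904 kJ
ΔH = Σ(broken) − Σ(formed) = 2760 − 2904 = −144 kJ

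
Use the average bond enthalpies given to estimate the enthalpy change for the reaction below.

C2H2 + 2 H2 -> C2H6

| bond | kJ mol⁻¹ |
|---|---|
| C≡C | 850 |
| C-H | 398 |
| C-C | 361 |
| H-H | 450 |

ΔH ≈ −203 kJ

Bonds broken (reactants):
  C≡C: 1 × 850 = 850
  C-H: 2 × 398 = 796
  H-H: 2 × 450 = 900
  Σ(broken) = 2546 kJ
Bonds formed (products):
  C-C: 1 × 361 = 361
  C-H: 6 × 398 = 2388
  Σ(formed) = 2749 kJ
ΔH = Σ(broken) − Σ(formed) = 2546 − 2749 = −203 kJ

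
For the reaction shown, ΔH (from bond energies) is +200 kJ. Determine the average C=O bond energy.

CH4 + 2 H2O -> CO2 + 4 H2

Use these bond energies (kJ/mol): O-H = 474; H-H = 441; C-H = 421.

D(C=O) ≈ 808 kJ/mol

Let D be the C=O bond energy.
Σ(broken) = 4×421 + 4×474 = 3580
Σ(formed) = 2×D + 4×441 = 1764 + 2D
ΔH = Σ(broken) − Σ(formed) = (3580) − (1764 + 2D) = +1816 − 2D
Setting this equal to +200 kJ gives 2D = 1616, so D = 808 kJ/mol.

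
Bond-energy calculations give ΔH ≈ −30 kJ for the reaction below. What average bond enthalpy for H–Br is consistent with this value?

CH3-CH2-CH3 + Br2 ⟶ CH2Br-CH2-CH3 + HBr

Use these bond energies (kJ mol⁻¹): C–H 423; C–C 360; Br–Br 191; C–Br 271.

D(H–Br) ≈ 373 kJ/mol

Let D be the H–Br bond energy.
Σ(broken) = 1×191 + 2×360 + 8×423 = 4295
Σ(formed) = 1×271 + 2×360 + 7×423 + 1×D = 3952 + D
ΔH = Σ(broken) − Σ(formed) = (4295) − (3952 + D) = +343 − D
Setting this equal to −30 kJ gives D = 373 kJ/mol.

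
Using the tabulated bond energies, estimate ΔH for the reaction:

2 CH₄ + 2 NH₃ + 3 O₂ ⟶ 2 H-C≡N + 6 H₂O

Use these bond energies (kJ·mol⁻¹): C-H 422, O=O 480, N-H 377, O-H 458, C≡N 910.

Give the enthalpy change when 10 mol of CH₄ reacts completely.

Bonds broken (reactants):
  C-H: 8 × 422 = 3376
  N-H: 6 × 377 = 2262
  O=O: 3 × 480 = 1440
  Σ(broken) = 7078 kJ
Bonds formed (products):
  C≡N: 2 × 910 = 1820
  C-H: 2 × 422 = 844
  O-H: 12 × 458 = 5496
  Σ(formed) = 8160 kJ
ΔH = Σ(broken) − Σ(formed) = 7078 − 8160 = −1082 kJ
For 5× the reaction as written: 5 × (−1082) = −5410 kJ

ΔH = −5410 kJ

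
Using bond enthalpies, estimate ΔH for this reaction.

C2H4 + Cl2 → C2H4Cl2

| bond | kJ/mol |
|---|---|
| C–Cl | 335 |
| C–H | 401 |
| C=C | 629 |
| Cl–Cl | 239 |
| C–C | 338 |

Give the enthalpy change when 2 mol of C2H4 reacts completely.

ΔH = −280 kJ

Bonds broken (reactants):
  C–H: 4 × 401 = 1604
  C=C: 1 × 629 = 629
  Cl–Cl: 1 × 239 = 239
  Σ(broken) = 2472 kJ
Bonds formed (products):
  C–C: 1 × 338 = 338
  C–Cl: 2 × 335 = 670
  C–H: 4 × 401 = 1604
  Σ(formed) = 2612 kJ
ΔH = Σ(broken) − Σ(formed) = 2472 − 2612 = −140 kJ
For 2× the reaction as written: 2 × (−140) = −280 kJ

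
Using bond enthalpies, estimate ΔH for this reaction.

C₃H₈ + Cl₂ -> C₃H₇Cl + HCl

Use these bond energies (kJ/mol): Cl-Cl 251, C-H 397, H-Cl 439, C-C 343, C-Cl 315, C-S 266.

Bonds broken (reactants):
  C-C: 2 × 343 = 686
  C-H: 8 × 397 = 3176
  Cl-Cl: 1 × 251 = 251
  Σ(broken) = 4113 kJ
Bonds formed (products):
  C-C: 2 × 343 = 686
  C-Cl: 1 × 315 = 315
  C-H: 7 × 397 = 2779
  H-Cl: 1 × 439 = 439
  Σ(formed) = 4219 kJ
ΔH = Σ(broken) − Σ(formed) = 4113 − 4219 = −106 kJ

ΔH ≈ −106 kJ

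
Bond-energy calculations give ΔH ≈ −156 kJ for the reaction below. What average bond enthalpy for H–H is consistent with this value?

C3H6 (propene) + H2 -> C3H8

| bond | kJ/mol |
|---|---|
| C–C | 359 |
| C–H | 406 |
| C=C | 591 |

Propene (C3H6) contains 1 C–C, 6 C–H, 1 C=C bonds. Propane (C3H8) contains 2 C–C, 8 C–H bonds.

D(H–H) ≈ 424 kJ/mol

Let D be the H–H bond energy.
Σ(broken) = 1×359 + 6×406 + 1×591 + 1×D = 3386 + D
Σ(formed) = 2×359 + 8×406 = 3966
ΔH = Σ(broken) − Σ(formed) = (3386 + D) − (3966) = −580 + D
Setting this equal to −156 kJ gives D = 424 kJ/mol.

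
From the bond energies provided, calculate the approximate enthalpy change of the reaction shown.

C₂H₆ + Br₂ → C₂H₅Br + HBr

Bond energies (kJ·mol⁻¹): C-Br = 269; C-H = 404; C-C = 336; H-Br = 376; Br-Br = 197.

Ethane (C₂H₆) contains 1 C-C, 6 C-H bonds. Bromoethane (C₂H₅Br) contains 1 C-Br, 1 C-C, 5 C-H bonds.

ΔH ≈ −44 kJ

Bonds broken (reactants):
  Br-Br: 1 × 197 = 197
  C-C: 1 × 336 = 336
  C-H: 6 × 404 = 2424
  Σ(broken) = 2957 kJ
Bonds formed (products):
  C-Br: 1 × 269 = 269
  C-C: 1 × 336 = 336
  C-H: 5 × 404 = 2020
  H-Br: 1 × 376 = 376
  Σ(formed) = 3001 kJ
ΔH = Σ(broken) − Σ(formed) = 2957 − 3001 = −44 kJ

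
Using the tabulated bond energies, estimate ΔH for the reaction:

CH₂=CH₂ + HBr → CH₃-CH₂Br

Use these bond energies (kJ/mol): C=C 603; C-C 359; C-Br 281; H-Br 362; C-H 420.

Bonds broken (reactants):
  C-H: 4 × 420 = 1680
  C=C: 1 × 603 = 603
  H-Br: 1 × 362 = 362
  Σ(broken) = 2645 kJ
Bonds formed (products):
  C-Br: 1 × 281 = 281
  C-C: 1 × 359 = 359
  C-H: 5 × 420 = 2100
  Σ(formed) = 2740 kJ
ΔH = Σ(broken) − Σ(formed) = 2645 − 2740 = −95 kJ

ΔH ≈ −95 kJ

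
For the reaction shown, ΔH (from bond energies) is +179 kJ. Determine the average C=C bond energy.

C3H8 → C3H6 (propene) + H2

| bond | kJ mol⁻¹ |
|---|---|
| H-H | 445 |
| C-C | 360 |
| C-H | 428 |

Let D be the C=C bond energy.
Σ(broken) = 2×360 + 8×428 = 4144
Σ(formed) = 1×360 + 6×428 + 1×D + 1×445 = 3373 + D
ΔH = Σ(broken) − Σ(formed) = (4144) − (3373 + D) = +771 − D
Setting this equal to +179 kJ gives D = 592 kJ/mol.

D(C=C) ≈ 592 kJ/mol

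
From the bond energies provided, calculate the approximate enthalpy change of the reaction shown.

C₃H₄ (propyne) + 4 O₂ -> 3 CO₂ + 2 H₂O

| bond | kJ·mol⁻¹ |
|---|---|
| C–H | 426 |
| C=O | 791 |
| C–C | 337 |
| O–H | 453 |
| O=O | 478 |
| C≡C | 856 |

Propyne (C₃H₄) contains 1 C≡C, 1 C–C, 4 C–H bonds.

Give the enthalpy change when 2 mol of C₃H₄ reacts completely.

Bonds broken (reactants):
  C≡C: 1 × 856 = 856
  C–C: 1 × 337 = 337
  C–H: 4 × 426 = 1704
  O=O: 4 × 478 = 1912
  Σ(broken) = 4809 kJ
Bonds formed (products):
  C=O: 6 × 791 = 4746
  O–H: 4 × 453 = 1812
  Σ(formed) = 6558 kJ
ΔH = Σ(broken) − Σ(formed) = 4809 − 6558 = −1749 kJ
For 2× the reaction as written: 2 × (−1749) = −3498 kJ

ΔH = −3498 kJ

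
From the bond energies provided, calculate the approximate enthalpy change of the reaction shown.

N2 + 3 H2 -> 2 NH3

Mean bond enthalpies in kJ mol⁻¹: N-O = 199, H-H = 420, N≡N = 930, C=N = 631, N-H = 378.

ΔH ≈ −78 kJ

Bonds broken (reactants):
  H-H: 3 × 420 = 1260
  N≡N: 1 × 930 = 930
  Σ(broken) = 2190 kJ
Bonds formed (products):
  N-H: 6 × 378 = 2268
  Σ(formed) = 2268 kJ
ΔH = Σ(broken) − Σ(formed) = 2190 − 2268 = −78 kJ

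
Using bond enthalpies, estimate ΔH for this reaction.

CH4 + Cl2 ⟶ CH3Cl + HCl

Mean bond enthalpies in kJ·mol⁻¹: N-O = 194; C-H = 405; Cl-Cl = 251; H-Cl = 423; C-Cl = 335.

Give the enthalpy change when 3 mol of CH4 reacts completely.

Bonds broken (reactants):
  C-H: 4 × 405 = 1620
  Cl-Cl: 1 × 251 = 251
  Σ(broken) = 1871 kJ
Bonds formed (products):
  C-Cl: 1 × 335 = 335
  C-H: 3 × 405 = 1215
  H-Cl: 1 × 423 = 423
  Σ(formed) = 1973 kJ
ΔH = Σ(broken) − Σ(formed) = 1871 − 1973 = −102 kJ
For 3× the reaction as written: 3 × (−102) = −306 kJ

ΔH = −306 kJ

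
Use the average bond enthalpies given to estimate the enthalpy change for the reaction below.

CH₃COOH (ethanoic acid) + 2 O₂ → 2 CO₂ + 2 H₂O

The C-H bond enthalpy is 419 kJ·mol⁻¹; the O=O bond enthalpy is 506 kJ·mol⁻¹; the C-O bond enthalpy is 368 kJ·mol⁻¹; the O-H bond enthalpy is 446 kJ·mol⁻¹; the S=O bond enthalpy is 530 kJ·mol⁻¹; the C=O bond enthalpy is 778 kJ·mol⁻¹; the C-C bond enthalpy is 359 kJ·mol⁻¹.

ΔH ≈ −676 kJ

Bonds broken (reactants):
  C-C: 1 × 359 = 359
  C-H: 3 × 419 = 1257
  C-O: 1 × 368 = 368
  C=O: 1 × 778 = 778
  O-H: 1 × 446 = 446
  O=O: 2 × 506 = 1012
  Σ(broken) = 4220 kJ
Bonds formed (products):
  C=O: 4 × 778 = 3112
  O-H: 4 × 446 = 1784
  Σ(formed) = 4896 kJ
ΔH = Σ(broken) − Σ(formed) = 4220 − 4896 = −676 kJ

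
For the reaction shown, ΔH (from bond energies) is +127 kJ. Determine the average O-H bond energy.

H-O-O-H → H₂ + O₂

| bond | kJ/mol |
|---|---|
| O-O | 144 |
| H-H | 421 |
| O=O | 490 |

D(O-H) ≈ 447 kJ/mol

Let D be the O-H bond energy.
Σ(broken) = 2×D + 1×144 = 144 + 2D
Σ(formed) = 1×421 + 1×490 = 911
ΔH = Σ(broken) − Σ(formed) = (144 + 2D) − (911) = −767 + 2D
Setting this equal to +127 kJ gives 2D = 894, so D = 447 kJ/mol.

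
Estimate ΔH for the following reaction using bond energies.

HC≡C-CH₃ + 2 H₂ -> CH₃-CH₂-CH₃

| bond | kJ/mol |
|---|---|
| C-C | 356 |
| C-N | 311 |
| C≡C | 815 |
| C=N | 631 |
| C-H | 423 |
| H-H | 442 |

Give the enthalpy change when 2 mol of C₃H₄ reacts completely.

Bonds broken (reactants):
  C≡C: 1 × 815 = 815
  C-C: 1 × 356 = 356
  C-H: 4 × 423 = 1692
  H-H: 2 × 442 = 884
  Σ(broken) = 3747 kJ
Bonds formed (products):
  C-C: 2 × 356 = 712
  C-H: 8 × 423 = 3384
  Σ(formed) = 4096 kJ
ΔH = Σ(broken) − Σ(formed) = 3747 − 4096 = −349 kJ
For 2× the reaction as written: 2 × (−349) = −698 kJ

ΔH = −698 kJ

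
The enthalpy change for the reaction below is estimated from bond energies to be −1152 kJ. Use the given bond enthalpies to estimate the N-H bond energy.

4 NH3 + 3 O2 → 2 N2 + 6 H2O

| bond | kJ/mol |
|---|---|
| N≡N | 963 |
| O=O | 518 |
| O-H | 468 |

D(N-H) ≈ 403 kJ/mol

Let D be the N-H bond energy.
Σ(broken) = 12×D + 3×518 = 1554 + 12D
Σ(formed) = 2×963 + 12×468 = 7542
ΔH = Σ(broken) − Σ(formed) = (1554 + 12D) − (7542) = −5988 + 12D
Setting this equal to −1152 kJ gives 12D = 4836, so D = 403 kJ/mol.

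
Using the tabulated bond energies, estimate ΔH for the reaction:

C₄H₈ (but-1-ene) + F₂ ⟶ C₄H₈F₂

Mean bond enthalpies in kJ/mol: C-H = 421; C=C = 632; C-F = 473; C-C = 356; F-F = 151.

Bonds broken (reactants):
  C-C: 2 × 356 = 712
  C-H: 8 × 421 = 3368
  C=C: 1 × 632 = 632
  F-F: 1 × 151 = 151
  Σ(broken) = 4863 kJ
Bonds formed (products):
  C-C: 3 × 356 = 1068
  C-F: 2 × 473 = 946
  C-H: 8 × 421 = 3368
  Σ(formed) = 5382 kJ
ΔH = Σ(broken) − Σ(formed) = 4863 − 5382 = −519 kJ

ΔH ≈ −519 kJ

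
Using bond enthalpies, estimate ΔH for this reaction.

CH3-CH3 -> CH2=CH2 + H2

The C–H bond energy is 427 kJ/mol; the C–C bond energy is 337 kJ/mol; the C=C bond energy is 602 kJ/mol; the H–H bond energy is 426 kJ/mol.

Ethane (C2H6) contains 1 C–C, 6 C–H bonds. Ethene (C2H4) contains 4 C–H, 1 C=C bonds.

ΔH ≈ +163 kJ

Bonds broken (reactants):
  C–C: 1 × 337 = 337
  C–H: 6 × 427 = 2562
  Σ(broken) = 2899 kJ
Bonds formed (products):
  C–H: 4 × 427 = 1708
  C=C: 1 × 602 = 602
  H–H: 1 × 426 = 426
  Σ(formed) = 2736 kJ
ΔH = Σ(broken) − Σ(formed) = 2899 − 2736 = +163 kJ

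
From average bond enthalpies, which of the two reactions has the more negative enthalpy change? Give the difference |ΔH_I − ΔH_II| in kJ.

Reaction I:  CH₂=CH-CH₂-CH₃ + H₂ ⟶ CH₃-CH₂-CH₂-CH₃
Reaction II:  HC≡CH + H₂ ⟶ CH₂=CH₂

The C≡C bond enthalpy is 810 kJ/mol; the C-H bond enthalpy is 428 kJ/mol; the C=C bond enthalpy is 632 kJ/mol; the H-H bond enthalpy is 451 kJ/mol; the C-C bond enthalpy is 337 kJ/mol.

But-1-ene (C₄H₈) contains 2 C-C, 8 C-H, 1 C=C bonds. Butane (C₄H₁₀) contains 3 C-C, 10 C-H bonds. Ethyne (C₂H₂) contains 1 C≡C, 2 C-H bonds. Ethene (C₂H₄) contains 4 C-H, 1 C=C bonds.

Reaction II, by 117 kJ

Reaction I:
  Bonds broken (reactants):
    C-C: 2 × 337 = 674
    C-H: 8 × 428 = 3424
    C=C: 1 × 632 = 632
    H-H: 1 × 451 = 451
    Σ(broken) = 5181 kJ
  Bonds formed (products):
    C-C: 3 × 337 = 1011
    C-H: 10 × 428 = 4280
    Σ(formed) = 5291 kJ
  ΔH_I = 5181 − 5291 = −110 kJ
Reaction II:
  Bonds broken (reactants):
    C≡C: 1 × 810 = 810
    C-H: 2 × 428 = 856
    H-H: 1 × 451 = 451
    Σ(broken) = 2117 kJ
  Bonds formed (products):
    C-H: 4 × 428 = 1712
    C=C: 1 × 632 = 632
    Σ(formed) = 2344 kJ
  ΔH_II = 2117 − 2344 = −227 kJ
ΔH_I − ΔH_II = +117 kJ, so reaction II has the more negative ΔH; |ΔH_I − ΔH_II| = 117 kJ.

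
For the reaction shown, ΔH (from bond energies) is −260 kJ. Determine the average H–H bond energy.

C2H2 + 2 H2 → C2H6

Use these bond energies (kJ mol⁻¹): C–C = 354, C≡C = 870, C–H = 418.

D(H–H) ≈ 448 kJ/mol

Let D be the H–H bond energy.
Σ(broken) = 1×870 + 2×418 + 2×D = 1706 + 2D
Σ(formed) = 1×354 + 6×418 = 2862
ΔH = Σ(broken) − Σ(formed) = (1706 + 2D) − (2862) = −1156 + 2D
Setting this equal to −260 kJ gives 2D = 896, so D = 448 kJ/mol.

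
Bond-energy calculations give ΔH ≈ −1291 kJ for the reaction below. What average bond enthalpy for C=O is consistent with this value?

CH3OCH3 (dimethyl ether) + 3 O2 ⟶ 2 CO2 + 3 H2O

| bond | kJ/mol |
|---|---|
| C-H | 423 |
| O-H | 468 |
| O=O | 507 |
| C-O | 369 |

D(C=O) ≈ 820 kJ/mol

Let D be the C=O bond energy.
Σ(broken) = 6×423 + 2×369 + 3×507 = 4797
Σ(formed) = 4×D + 6×468 = 2808 + 4D
ΔH = Σ(broken) − Σ(formed) = (4797) − (2808 + 4D) = +1989 − 4D
Setting this equal to −1291 kJ gives 4D = 3280, so D = 820 kJ/mol.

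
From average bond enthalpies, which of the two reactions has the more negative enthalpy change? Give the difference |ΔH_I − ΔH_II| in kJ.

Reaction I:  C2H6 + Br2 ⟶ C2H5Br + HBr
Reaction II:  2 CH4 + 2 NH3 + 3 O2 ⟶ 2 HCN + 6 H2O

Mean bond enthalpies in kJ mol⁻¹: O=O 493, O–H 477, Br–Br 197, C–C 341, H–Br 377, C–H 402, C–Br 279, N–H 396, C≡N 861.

Reaction I:
  Bonds broken (reactants):
    Br–Br: 1 × 197 = 197
    C–C: 1 × 341 = 341
    C–H: 6 × 402 = 2412
    Σ(broken) = 2950 kJ
  Bonds formed (products):
    C–Br: 1 × 279 = 279
    C–C: 1 × 341 = 341
    C–H: 5 × 402 = 2010
    H–Br: 1 × 377 = 377
    Σ(formed) = 3007 kJ
  ΔH_I = 2950 − 3007 = −57 kJ
Reaction II:
  Bonds broken (reactants):
    C–H: 8 × 402 = 3216
    N–H: 6 × 396 = 2376
    O=O: 3 × 493 = 1479
    Σ(broken) = 7071 kJ
  Bonds formed (products):
    C≡N: 2 × 861 = 1722
    C–H: 2 × 402 = 804
    O–H: 12 × 477 = 5724
    Σ(formed) = 8250 kJ
  ΔH_II = 7071 − 8250 = −1179 kJ
ΔH_I − ΔH_II = +1122 kJ, so reaction II has the more negative ΔH; |ΔH_I − ΔH_II| = 1122 kJ.

Reaction II, by 1122 kJ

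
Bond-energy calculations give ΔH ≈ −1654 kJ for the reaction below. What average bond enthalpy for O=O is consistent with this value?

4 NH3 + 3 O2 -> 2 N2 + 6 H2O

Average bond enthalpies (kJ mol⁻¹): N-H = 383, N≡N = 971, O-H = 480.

Let D be the O=O bond energy.
Σ(broken) = 12×383 + 3×D = 4596 + 3D
Σ(formed) = 2×971 + 12×480 = 7702
ΔH = Σ(broken) − Σ(formed) = (4596 + 3D) − (7702) = −3106 + 3D
Setting this equal to −1654 kJ gives 3D = 1452, so D = 484 kJ/mol.

D(O=O) ≈ 484 kJ/mol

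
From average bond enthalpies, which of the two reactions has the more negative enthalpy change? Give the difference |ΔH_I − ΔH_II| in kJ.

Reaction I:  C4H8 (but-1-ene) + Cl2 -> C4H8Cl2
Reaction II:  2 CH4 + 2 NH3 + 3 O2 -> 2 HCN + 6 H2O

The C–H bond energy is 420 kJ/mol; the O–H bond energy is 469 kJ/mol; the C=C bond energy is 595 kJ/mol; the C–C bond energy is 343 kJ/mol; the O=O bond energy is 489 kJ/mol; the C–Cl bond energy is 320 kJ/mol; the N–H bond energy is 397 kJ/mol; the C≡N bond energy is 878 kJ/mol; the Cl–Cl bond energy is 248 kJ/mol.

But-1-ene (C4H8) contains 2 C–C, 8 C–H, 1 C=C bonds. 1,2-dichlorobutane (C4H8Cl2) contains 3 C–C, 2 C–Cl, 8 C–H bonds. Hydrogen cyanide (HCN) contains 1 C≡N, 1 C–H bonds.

Reaction I:
  Bonds broken (reactants):
    C–C: 2 × 343 = 686
    C–H: 8 × 420 = 3360
    C=C: 1 × 595 = 595
    Cl–Cl: 1 × 248 = 248
    Σ(broken) = 4889 kJ
  Bonds formed (products):
    C–C: 3 × 343 = 1029
    C–Cl: 2 × 320 = 640
    C–H: 8 × 420 = 3360
    Σ(formed) = 5029 kJ
  ΔH_I = 4889 − 5029 = −140 kJ
Reaction II:
  Bonds broken (reactants):
    C–H: 8 × 420 = 3360
    N–H: 6 × 397 = 2382
    O=O: 3 × 489 = 1467
    Σ(broken) = 7209 kJ
  Bonds formed (products):
    C≡N: 2 × 878 = 1756
    C–H: 2 × 420 = 840
    O–H: 12 × 469 = 5628
    Σ(formed) = 8224 kJ
  ΔH_II = 7209 − 8224 = −1015 kJ
ΔH_I − ΔH_II = +875 kJ, so reaction II has the more negative ΔH; |ΔH_I − ΔH_II| = 875 kJ.

Reaction II, by 875 kJ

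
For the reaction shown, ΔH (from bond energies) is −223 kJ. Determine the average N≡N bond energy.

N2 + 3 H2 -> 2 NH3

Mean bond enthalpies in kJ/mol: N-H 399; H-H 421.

D(N≡N) ≈ 908 kJ/mol

Let D be the N≡N bond energy.
Σ(broken) = 3×421 + 1×D = 1263 + D
Σ(formed) = 6×399 = 2394
ΔH = Σ(broken) − Σ(formed) = (1263 + D) − (2394) = −1131 + D
Setting this equal to −223 kJ gives D = 908 kJ/mol.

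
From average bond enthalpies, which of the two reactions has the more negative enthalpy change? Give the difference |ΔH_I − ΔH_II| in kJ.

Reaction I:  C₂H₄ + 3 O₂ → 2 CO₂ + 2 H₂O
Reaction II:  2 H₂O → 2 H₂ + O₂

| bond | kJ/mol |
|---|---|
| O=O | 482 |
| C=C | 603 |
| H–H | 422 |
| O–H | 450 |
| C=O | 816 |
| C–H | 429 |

Reaction I, by 1773 kJ

Reaction I:
  Bonds broken (reactants):
    C–H: 4 × 429 = 1716
    C=C: 1 × 603 = 603
    O=O: 3 × 482 = 1446
    Σ(broken) = 3765 kJ
  Bonds formed (products):
    C=O: 4 × 816 = 3264
    O–H: 4 × 450 = 1800
    Σ(formed) = 5064 kJ
  ΔH_I = 3765 − 5064 = −1299 kJ
Reaction II:
  Bonds broken (reactants):
    O–H: 4 × 450 = 1800
    Σ(broken) = 1800 kJ
  Bonds formed (products):
    H–H: 2 × 422 = 844
    O=O: 1 × 482 = 482
    Σ(formed) = 1326 kJ
  ΔH_II = 1800 − 1326 = +474 kJ
ΔH_I − ΔH_II = −1773 kJ, so reaction I has the more negative ΔH; |ΔH_I − ΔH_II| = 1773 kJ.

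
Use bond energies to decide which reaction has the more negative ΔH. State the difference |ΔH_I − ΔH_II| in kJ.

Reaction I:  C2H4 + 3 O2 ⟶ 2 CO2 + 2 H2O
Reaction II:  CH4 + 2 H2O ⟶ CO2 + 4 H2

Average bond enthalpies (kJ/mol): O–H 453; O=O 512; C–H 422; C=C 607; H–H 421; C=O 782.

Reaction I:
  Bonds broken (reactants):
    C–H: 4 × 422 = 1688
    C=C: 1 × 607 = 607
    O=O: 3 × 512 = 1536
    Σ(broken) = 3831 kJ
  Bonds formed (products):
    C=O: 4 × 782 = 3128
    O–H: 4 × 453 = 1812
    Σ(formed) = 4940 kJ
  ΔH_I = 3831 − 4940 = −1109 kJ
Reaction II:
  Bonds broken (reactants):
    C–H: 4 × 422 = 1688
    O–H: 4 × 453 = 1812
    Σ(broken) = 3500 kJ
  Bonds formed (products):
    C=O: 2 × 782 = 1564
    H–H: 4 × 421 = 1684
    Σ(formed) = 3248 kJ
  ΔH_II = 3500 − 3248 = +252 kJ
ΔH_I − ΔH_II = −1361 kJ, so reaction I has the more negative ΔH; |ΔH_I − ΔH_II| = 1361 kJ.

Reaction I, by 1361 kJ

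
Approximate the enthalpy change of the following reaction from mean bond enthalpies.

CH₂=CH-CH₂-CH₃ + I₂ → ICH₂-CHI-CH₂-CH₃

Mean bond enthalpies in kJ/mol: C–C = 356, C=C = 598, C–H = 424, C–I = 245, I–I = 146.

Bonds broken (reactants):
  C–C: 2 × 356 = 712
  C–H: 8 × 424 = 3392
  C=C: 1 × 598 = 598
  I–I: 1 × 146 = 146
  Σ(broken) = 4848 kJ
Bonds formed (products):
  C–C: 3 × 356 = 1068
  C–H: 8 × 424 = 3392
  C–I: 2 × 245 = 490
  Σ(formed) = 4950 kJ
ΔH = Σ(broken) − Σ(formed) = 4848 − 4950 = −102 kJ

ΔH ≈ −102 kJ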